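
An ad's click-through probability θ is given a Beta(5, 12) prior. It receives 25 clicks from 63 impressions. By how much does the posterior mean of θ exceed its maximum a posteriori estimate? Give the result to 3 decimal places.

0.003

Posterior: Beta(5+25, 12+38) = Beta(30, 50).
Mode = (30−1)/(30+50−2) = 29/78 = 0.372.
Mean = 30/(30+50) = 30/80 = 0.375.
Difference = 0.375 − 0.372 = 0.003.
The mean is pulled above the mode by the posterior's right skew.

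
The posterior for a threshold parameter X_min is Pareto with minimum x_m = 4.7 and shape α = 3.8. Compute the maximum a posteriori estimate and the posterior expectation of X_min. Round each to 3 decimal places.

The Pareto density is strictly decreasing on [x_m, ∞), so the mode is x_m = 4.700.
Mean = α·x_m/(α−1) = 3.8·4.7/2.8 = 6.379.
The mean is pulled above the mode by the posterior's right skew.

MAP = 4.700, posterior mean = 6.379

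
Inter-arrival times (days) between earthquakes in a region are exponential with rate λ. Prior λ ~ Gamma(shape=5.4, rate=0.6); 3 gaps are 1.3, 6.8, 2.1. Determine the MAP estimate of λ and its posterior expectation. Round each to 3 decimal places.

Σ times = 10.2. Posterior: Gamma(shape = 5.4+3 = 8.4, rate = 0.6+10.2 = 10.8).
Mode = (α−1)/β = 7.4/10.8 = 0.685.
Mean = α/β = 8.4/10.8 = 0.778.
Mean > mode: the posterior has a right tail.

MAP: 0.685. Posterior mean: 0.778.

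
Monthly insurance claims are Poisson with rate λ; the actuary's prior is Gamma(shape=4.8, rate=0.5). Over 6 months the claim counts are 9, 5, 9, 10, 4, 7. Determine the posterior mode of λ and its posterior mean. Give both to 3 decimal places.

λ_MAP = 7.354, E[λ|data] = 7.508

Σ counts = 44. Posterior: Gamma(shape = 4.8+44 = 48.8, rate = 0.5+6 = 6.5).
Mode = (α−1)/β = 47.8/6.5 = 7.354.
Mean = α/β = 48.8/6.5 = 7.508.
Right-skewed posterior ⇒ mode < mean.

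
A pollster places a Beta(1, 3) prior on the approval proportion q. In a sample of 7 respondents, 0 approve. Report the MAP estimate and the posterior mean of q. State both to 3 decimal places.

MAP = 0.000; posterior mean = 0.091

Posterior: Beta(1+0, 3+7) = Beta(1, 10).
Since α = 1 ≤ 1 and β > 1, the Beta density is monotone decreasing on [0,1]; the mode is at 0.
Mean = 1/(1+10) = 0.091.
Mean > mode: the posterior has a right tail.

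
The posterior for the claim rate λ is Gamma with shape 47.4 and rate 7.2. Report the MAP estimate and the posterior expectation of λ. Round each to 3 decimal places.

Mode = (α−1)/β = 46.4/7.2 = 6.444.
Mean = α/β = 47.4/7.2 = 6.583.
The posterior is right-skewed, so the mean exceeds the mode.

λ_MAP = 6.444, E[λ|data] = 6.583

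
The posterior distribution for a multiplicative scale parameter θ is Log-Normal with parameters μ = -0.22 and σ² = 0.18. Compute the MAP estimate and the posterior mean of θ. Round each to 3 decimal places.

MAP = 0.670, posterior mean = 0.878

Mode = exp(μ − σ²) = exp(-0.40) = 0.670.
Mean = exp(μ + σ²/2) = exp(-0.130) = 0.878.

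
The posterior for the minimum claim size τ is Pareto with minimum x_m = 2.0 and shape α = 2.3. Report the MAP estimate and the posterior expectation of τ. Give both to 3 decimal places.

The Pareto density is strictly decreasing on [x_m, ∞), so the mode is x_m = 2.000.
Mean = α·x_m/(α−1) = 2.3·2.0/1.3 = 3.538.

MAP: 2.000. Posterior mean: 3.538.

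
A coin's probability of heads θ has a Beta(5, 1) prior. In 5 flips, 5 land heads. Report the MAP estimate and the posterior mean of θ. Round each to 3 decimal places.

MAP = 1.000, posterior mean = 0.909

Posterior: Beta(5+5, 1+0) = Beta(10, 1).
Since β = 1 ≤ 1 and α > 1, the Beta density is monotone increasing on [0,1]; the mode is at 1.
Mean = 10/(10+1) = 0.909.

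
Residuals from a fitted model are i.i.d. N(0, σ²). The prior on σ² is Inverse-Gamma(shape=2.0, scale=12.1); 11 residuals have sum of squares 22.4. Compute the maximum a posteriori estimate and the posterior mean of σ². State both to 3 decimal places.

σ²_MAP = 2.741, E[σ²|data] = 3.585

Posterior: Inverse-Gamma(shape = 2.0+11/2 = 7.5, scale = 12.1+22.4/2 = 23.3).
Mode = β/(α+1) = 23.3/8.5 = 2.741.
Mean = β/(α−1) = 23.3/6.5 = 3.585.
The mean is pulled above the mode by the posterior's right skew.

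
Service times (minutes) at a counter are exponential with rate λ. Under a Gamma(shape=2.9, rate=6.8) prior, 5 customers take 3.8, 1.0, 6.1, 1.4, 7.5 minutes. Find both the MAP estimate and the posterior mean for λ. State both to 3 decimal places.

MAP: 0.259. Posterior mean: 0.297.

Σ times = 19.8. Posterior: Gamma(shape = 2.9+5 = 7.9, rate = 6.8+19.8 = 26.6).
Mode = (α−1)/β = 6.9/26.6 = 0.259.
Mean = α/β = 7.9/26.6 = 0.297.
The mean is pulled above the mode by the posterior's right skew.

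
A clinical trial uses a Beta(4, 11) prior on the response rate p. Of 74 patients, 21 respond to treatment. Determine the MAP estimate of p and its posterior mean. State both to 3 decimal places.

MAP = 0.276, posterior mean = 0.281

Posterior: Beta(4+21, 11+53) = Beta(25, 64).
Mode = (25−1)/(25+64−2) = 24/87 = 0.276.
Mean = 25/(25+64) = 25/89 = 0.281.
Mean > mode: the posterior has a right tail.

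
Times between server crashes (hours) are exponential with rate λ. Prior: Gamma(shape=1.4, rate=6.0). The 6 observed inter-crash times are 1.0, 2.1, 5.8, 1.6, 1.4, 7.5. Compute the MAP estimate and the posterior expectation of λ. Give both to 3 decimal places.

λ_MAP = 0.252, E[λ|data] = 0.291

Σ times = 19.4. Posterior: Gamma(shape = 1.4+6 = 7.4, rate = 6.0+19.4 = 25.4).
Mode = (α−1)/β = 6.4/25.4 = 0.252.
Mean = α/β = 7.4/25.4 = 0.291.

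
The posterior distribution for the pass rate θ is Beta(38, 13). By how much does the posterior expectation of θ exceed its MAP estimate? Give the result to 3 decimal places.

Mode = (38−1)/(38+13−2) = 37/49 = 0.755.
Mean = 38/(38+13) = 38/51 = 0.745.
Difference = 0.745 − 0.755 = -0.010.

-0.010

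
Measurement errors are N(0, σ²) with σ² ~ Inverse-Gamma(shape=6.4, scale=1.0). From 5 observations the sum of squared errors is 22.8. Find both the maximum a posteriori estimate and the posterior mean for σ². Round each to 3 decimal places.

Posterior: Inverse-Gamma(shape = 6.4+5/2 = 8.9, scale = 1.0+22.8/2 = 12.4).
Mode = β/(α+1) = 12.4/9.9 = 1.253.
Mean = β/(α−1) = 12.4/7.9 = 1.570.
The mean is pulled above the mode by the posterior's right skew.

MAP = 1.253; posterior mean = 1.570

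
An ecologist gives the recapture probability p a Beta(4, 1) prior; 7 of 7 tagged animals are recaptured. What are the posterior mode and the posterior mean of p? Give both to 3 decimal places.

posterior mode = 1.000, posterior mean = 0.917

Posterior: Beta(4+7, 1+0) = Beta(11, 1).
Since β = 1 ≤ 1 and α > 1, the Beta density is monotone increasing on [0,1]; the mode is at 1.
Mean = 11/(11+1) = 0.917.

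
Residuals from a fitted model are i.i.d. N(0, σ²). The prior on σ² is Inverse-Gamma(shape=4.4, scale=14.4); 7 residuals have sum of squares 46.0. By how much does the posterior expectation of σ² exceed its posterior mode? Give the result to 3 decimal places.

1.218

Posterior: Inverse-Gamma(shape = 4.4+7/2 = 7.9, scale = 14.4+46.0/2 = 37.4).
Mode = β/(α+1) = 37.4/8.9 = 4.202.
Mean = β/(α−1) = 37.4/6.9 = 5.420.
Difference = 5.420 − 4.202 = 1.218.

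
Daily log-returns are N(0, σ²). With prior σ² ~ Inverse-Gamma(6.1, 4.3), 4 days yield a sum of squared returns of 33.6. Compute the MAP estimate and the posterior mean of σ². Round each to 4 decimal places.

Posterior: Inverse-Gamma(shape = 6.1+4/2 = 8.1, scale = 4.3+33.6/2 = 21.1).
Mode = β/(α+1) = 21.1/9.1 = 2.3187.
Mean = β/(α−1) = 21.1/7.1 = 2.9718.

σ²_MAP = 2.3187, E[σ²|data] = 2.9718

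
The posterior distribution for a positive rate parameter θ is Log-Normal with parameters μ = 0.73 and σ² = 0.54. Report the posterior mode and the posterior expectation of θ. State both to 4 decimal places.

MAP = 1.2092, posterior mean = 2.7183

Mode = exp(μ − σ²) = exp(0.19) = 1.2092.
Mean = exp(μ + σ²/2) = exp(1.000) = 2.7183.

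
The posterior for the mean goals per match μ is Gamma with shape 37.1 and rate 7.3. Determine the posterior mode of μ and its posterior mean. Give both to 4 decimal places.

Mode = (α−1)/β = 36.1/7.3 = 4.9452.
Mean = α/β = 37.1/7.3 = 5.0822.
The mean is pulled above the mode by the posterior's right skew.

μ_MAP = 4.9452, E[μ|data] = 5.0822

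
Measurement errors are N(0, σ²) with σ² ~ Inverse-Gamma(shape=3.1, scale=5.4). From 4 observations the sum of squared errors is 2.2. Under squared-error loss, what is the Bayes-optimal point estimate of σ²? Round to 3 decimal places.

Posterior: Inverse-Gamma(shape = 3.1+4/2 = 5.1, scale = 5.4+2.2/2 = 6.5).
Mode = β/(α+1) = 6.5/6.1 = 1.066.
Mean = β/(α−1) = 6.5/4.1 = 1.585.
Squared-error loss ⇒ the optimal estimator is the posterior mean.

1.585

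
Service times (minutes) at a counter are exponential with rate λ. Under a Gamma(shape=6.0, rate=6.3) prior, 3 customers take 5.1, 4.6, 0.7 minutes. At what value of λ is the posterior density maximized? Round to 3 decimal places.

Σ times = 10.4. Posterior: Gamma(shape = 6.0+3 = 9.0, rate = 6.3+10.4 = 16.7).
Mode = (α−1)/β = 8.0/16.7 = 0.479.
Mean = α/β = 9.0/16.7 = 0.539.
This is the posterior mode — the MAP estimate.

0.479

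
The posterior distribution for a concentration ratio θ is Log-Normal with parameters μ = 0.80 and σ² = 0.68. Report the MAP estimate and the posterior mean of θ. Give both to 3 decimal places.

MAP estimate = 1.127, posterior mean = 3.127

Mode = exp(μ − σ²) = exp(0.12) = 1.127.
Mean = exp(μ + σ²/2) = exp(1.140) = 3.127.
The posterior is right-skewed, so the mean exceeds the mode.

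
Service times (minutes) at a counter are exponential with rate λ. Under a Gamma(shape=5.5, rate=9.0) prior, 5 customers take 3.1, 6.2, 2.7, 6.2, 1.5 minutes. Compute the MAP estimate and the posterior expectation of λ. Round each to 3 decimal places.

Σ times = 19.7. Posterior: Gamma(shape = 5.5+5 = 10.5, rate = 9.0+19.7 = 28.7).
Mode = (α−1)/β = 9.5/28.7 = 0.331.
Mean = α/β = 10.5/28.7 = 0.366.

MAP: 0.331. Posterior mean: 0.366.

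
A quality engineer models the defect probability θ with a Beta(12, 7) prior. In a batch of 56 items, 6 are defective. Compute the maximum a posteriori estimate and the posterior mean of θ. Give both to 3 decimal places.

θ_MAP = 0.233, E[θ|data] = 0.240

Posterior: Beta(12+6, 7+50) = Beta(18, 57).
Mode = (18−1)/(18+57−2) = 17/73 = 0.233.
Mean = 18/(18+57) = 18/75 = 0.240.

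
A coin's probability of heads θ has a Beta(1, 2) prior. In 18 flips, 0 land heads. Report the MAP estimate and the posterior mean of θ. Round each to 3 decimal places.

MAP estimate = 0.000, posterior mean = 0.048

Posterior: Beta(1+0, 2+18) = Beta(1, 20).
Since α = 1 ≤ 1 and β > 1, the Beta density is monotone decreasing on [0,1]; the mode is at 0.
Mean = 1/(1+20) = 0.048.
The mean is pulled above the mode by the posterior's right skew.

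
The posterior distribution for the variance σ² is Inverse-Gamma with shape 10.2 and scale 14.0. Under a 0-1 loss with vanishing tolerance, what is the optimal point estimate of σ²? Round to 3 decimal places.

1.250

Mode = β/(α+1) = 14.0/11.2 = 1.250.
Mean = β/(α−1) = 14.0/9.2 = 1.522.
This is the posterior mode — the MAP estimate.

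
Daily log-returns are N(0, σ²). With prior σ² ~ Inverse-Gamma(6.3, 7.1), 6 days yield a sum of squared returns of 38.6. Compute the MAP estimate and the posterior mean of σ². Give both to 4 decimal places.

MAP = 2.5631, posterior mean = 3.1807

Posterior: Inverse-Gamma(shape = 6.3+6/2 = 9.3, scale = 7.1+38.6/2 = 26.4).
Mode = β/(α+1) = 26.4/10.3 = 2.5631.
Mean = β/(α−1) = 26.4/8.3 = 3.1807.
The posterior is right-skewed, so the mean exceeds the mode.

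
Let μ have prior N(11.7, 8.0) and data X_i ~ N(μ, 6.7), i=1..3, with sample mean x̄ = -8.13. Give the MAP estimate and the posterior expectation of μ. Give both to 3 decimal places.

μ_MAP = -3.802, E[μ|data] = -3.802

Posterior for μ is Normal. Precision-weighted mean: (1/8.0·11.7 + 3/6.7·-8.13) / (1/8.0 + 3/6.7) = -3.802.
A Normal posterior is symmetric, so mode = mean.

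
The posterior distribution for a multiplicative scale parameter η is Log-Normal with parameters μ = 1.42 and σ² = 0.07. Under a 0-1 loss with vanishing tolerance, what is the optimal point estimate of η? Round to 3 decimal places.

3.857

Mode = exp(μ − σ²) = exp(1.35) = 3.857.
Mean = exp(μ + σ²/2) = exp(1.455) = 4.284.
This is the posterior mode — the MAP estimate.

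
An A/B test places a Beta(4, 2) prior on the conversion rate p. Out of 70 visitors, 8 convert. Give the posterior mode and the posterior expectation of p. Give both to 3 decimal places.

Posterior: Beta(4+8, 2+62) = Beta(12, 64).
Mode = (12−1)/(12+64−2) = 11/74 = 0.149.
Mean = 12/(12+64) = 12/76 = 0.158.

MAP = 0.149, posterior mean = 0.158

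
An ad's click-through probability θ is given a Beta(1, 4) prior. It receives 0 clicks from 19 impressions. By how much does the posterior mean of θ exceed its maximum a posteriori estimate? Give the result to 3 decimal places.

Posterior: Beta(1+0, 4+19) = Beta(1, 23).
Since α = 1 ≤ 1 and β > 1, the Beta density is monotone decreasing on [0,1]; the mode is at 0.
Mean = 1/(1+23) = 0.042.
Difference = 0.042 − 0.000 = 0.042.
Mean > mode: the posterior has a right tail.

0.042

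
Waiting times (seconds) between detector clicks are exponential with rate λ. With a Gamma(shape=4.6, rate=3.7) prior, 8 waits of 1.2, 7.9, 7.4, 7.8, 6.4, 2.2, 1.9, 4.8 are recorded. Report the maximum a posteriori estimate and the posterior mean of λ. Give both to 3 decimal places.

MAP = 0.268; posterior mean = 0.291

Σ times = 39.6. Posterior: Gamma(shape = 4.6+8 = 12.6, rate = 3.7+39.6 = 43.3).
Mode = (α−1)/β = 11.6/43.3 = 0.268.
Mean = α/β = 12.6/43.3 = 0.291.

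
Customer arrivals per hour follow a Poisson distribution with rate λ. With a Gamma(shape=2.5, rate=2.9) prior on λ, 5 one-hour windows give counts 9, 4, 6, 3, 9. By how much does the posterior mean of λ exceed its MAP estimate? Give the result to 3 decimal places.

0.127

Σ counts = 31. Posterior: Gamma(shape = 2.5+31 = 33.5, rate = 2.9+5 = 7.9).
Mode = (α−1)/β = 32.5/7.9 = 4.114.
Mean = α/β = 33.5/7.9 = 4.241.
Difference = 4.241 − 4.114 = 0.127.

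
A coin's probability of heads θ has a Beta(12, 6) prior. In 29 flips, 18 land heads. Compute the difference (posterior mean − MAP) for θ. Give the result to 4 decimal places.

-0.0061

Posterior: Beta(12+18, 6+11) = Beta(30, 17).
Mode = (30−1)/(30+17−2) = 29/45 = 0.6444.
Mean = 30/(30+17) = 30/47 = 0.6383.
Difference = 0.6383 − 0.6444 = -0.0061.
Left-skewed posterior ⇒ mean < mode.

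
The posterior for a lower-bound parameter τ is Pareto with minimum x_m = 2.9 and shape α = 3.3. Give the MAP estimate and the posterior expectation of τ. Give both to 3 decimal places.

The Pareto density is strictly decreasing on [x_m, ∞), so the mode is x_m = 2.900.
Mean = α·x_m/(α−1) = 3.3·2.9/2.3 = 4.161.

MAP estimate = 2.900, posterior expectation = 4.161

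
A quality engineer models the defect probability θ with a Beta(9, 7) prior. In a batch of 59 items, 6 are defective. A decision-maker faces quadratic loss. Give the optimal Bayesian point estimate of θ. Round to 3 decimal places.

0.200

Posterior: Beta(9+6, 7+53) = Beta(15, 60).
Mode = (15−1)/(15+60−2) = 14/73 = 0.192.
Mean = 15/(15+60) = 15/75 = 0.200.
Quadratic loss ⇒ the optimal estimator is the posterior mean.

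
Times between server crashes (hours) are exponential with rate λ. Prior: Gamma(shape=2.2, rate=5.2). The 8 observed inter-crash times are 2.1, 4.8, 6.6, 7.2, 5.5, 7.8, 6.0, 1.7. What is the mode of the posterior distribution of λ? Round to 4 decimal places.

0.1962

Σ times = 41.7. Posterior: Gamma(shape = 2.2+8 = 10.2, rate = 5.2+41.7 = 46.9).
Mode = (α−1)/β = 9.2/46.9 = 0.1962.
Mean = α/β = 10.2/46.9 = 0.2175.
This is the posterior mode — the MAP estimate.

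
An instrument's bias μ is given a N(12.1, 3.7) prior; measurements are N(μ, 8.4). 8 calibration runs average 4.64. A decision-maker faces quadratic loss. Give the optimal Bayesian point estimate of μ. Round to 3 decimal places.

6.289

Posterior for μ is Normal. Precision-weighted mean: (1/3.7·12.1 + 8/8.4·4.64) / (1/3.7 + 8/8.4) = 6.289.
A Normal posterior is symmetric, so mode = mean.
Quadratic loss ⇒ the optimal estimator is the posterior mean.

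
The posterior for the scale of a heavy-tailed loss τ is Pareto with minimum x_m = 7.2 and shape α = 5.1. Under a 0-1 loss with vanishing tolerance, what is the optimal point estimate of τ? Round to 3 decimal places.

7.200

The Pareto density is strictly decreasing on [x_m, ∞), so the mode is x_m = 7.200.
Mean = α·x_m/(α−1) = 5.1·7.2/4.1 = 8.956.
This is the posterior mode — the MAP estimate.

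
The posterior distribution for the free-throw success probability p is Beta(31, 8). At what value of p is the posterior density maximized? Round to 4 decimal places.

Mode = (31−1)/(31+8−2) = 30/37 = 0.8108.
Mean = 31/(31+8) = 31/39 = 0.7949.
This is the posterior mode — the MAP estimate.

0.8108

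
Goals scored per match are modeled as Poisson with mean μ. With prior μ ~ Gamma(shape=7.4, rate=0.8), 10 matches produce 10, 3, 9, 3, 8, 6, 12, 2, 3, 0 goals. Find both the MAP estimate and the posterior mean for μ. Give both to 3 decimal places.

MAP: 5.778. Posterior mean: 5.870.

Σ counts = 56. Posterior: Gamma(shape = 7.4+56 = 63.4, rate = 0.8+10 = 10.8).
Mode = (α−1)/β = 62.4/10.8 = 5.778.
Mean = α/β = 63.4/10.8 = 5.870.
Right-skewed posterior ⇒ mode < mean.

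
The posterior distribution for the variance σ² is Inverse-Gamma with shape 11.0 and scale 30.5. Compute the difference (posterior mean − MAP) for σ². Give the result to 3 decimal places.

Mode = β/(α+1) = 30.5/12.0 = 2.542.
Mean = β/(α−1) = 30.5/10.0 = 3.050.
Difference = 3.050 − 2.542 = 0.508.

0.508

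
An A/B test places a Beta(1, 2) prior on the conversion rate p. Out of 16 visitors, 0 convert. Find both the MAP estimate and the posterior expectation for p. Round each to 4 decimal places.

MAP: 0.0000. Posterior mean: 0.0526.

Posterior: Beta(1+0, 2+16) = Beta(1, 18).
Since α = 1 ≤ 1 and β > 1, the Beta density is monotone decreasing on [0,1]; the mode is at 0.
Mean = 1/(1+18) = 0.0526.
Right-skewed posterior ⇒ mode < mean.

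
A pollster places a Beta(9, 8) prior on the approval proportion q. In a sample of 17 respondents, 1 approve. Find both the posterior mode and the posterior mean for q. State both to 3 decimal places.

Posterior: Beta(9+1, 8+16) = Beta(10, 24).
Mode = (10−1)/(10+24−2) = 9/32 = 0.281.
Mean = 10/(10+24) = 10/34 = 0.294.

MAP = 0.281; posterior mean = 0.294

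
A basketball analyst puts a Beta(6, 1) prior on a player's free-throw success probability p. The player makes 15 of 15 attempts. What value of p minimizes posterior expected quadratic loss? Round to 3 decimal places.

Posterior: Beta(6+15, 1+0) = Beta(21, 1).
Since β = 1 ≤ 1 and α > 1, the Beta density is monotone increasing on [0,1]; the mode is at 1.
Mean = 21/(21+1) = 0.955.
Quadratic loss ⇒ the optimal estimator is the posterior mean.

0.955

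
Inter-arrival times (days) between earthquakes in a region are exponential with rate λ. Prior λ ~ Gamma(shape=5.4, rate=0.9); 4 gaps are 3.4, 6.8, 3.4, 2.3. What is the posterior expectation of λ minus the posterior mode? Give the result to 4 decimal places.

0.0595

Σ times = 15.9. Posterior: Gamma(shape = 5.4+4 = 9.4, rate = 0.9+15.9 = 16.8).
Mode = (α−1)/β = 8.4/16.8 = 0.5000.
Mean = α/β = 9.4/16.8 = 0.5595.
Difference = 0.5595 − 0.5000 = 0.0595.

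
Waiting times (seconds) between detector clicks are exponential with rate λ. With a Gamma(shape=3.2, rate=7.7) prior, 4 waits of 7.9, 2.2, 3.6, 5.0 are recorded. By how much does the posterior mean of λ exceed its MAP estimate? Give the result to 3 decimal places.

Σ times = 18.7. Posterior: Gamma(shape = 3.2+4 = 7.2, rate = 7.7+18.7 = 26.4).
Mode = (α−1)/β = 6.2/26.4 = 0.235.
Mean = α/β = 7.2/26.4 = 0.273.
Difference = 0.273 − 0.235 = 0.038.
The posterior is right-skewed, so the mean exceeds the mode.

0.038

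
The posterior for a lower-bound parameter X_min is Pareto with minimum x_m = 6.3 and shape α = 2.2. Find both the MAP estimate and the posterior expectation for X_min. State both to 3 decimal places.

The Pareto density is strictly decreasing on [x_m, ∞), so the mode is x_m = 6.300.
Mean = α·x_m/(α−1) = 2.2·6.3/1.2 = 11.550.
The posterior is right-skewed, so the mean exceeds the mode.

MAP: 6.300. Posterior mean: 11.550.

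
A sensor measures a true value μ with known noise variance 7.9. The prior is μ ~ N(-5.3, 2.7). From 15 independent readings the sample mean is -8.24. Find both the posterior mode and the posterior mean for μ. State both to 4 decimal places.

MAP = -7.7601, posterior mean = -7.7601

Posterior for μ is Normal. Precision-weighted mean: (1/2.7·-5.3 + 15/7.9·-8.24) / (1/2.7 + 15/7.9) = -7.7601.
A Normal posterior is symmetric, so mode = mean.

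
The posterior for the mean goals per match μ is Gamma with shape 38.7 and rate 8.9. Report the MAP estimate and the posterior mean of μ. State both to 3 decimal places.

MAP = 4.236; posterior mean = 4.348

Mode = (α−1)/β = 37.7/8.9 = 4.236.
Mean = α/β = 38.7/8.9 = 4.348.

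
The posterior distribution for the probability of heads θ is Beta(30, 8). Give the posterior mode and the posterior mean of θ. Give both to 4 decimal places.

posterior mode = 0.8056, posterior mean = 0.7895

Mode = (30−1)/(30+8−2) = 29/36 = 0.8056.
Mean = 30/(30+8) = 30/38 = 0.7895.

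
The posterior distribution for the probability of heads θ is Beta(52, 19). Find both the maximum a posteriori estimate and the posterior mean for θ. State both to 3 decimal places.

θ_MAP = 0.739, E[θ|data] = 0.732

Mode = (52−1)/(52+19−2) = 51/69 = 0.739.
Mean = 52/(52+19) = 52/71 = 0.732.
Left-skewed posterior ⇒ mean < mode.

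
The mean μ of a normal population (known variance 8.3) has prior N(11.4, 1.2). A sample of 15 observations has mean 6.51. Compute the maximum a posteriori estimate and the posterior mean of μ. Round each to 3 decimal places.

maximum a posteriori estimate = 8.053, posterior mean = 8.053

Posterior for μ is Normal. Precision-weighted mean: (1/1.2·11.4 + 15/8.3·6.51) / (1/1.2 + 15/8.3) = 8.053.
A Normal posterior is symmetric, so mode = mean.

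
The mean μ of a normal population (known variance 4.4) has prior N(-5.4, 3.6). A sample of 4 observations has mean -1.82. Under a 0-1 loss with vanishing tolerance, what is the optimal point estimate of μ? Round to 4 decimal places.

Posterior for μ is Normal. Precision-weighted mean: (1/3.6·-5.4 + 4/4.4·-1.82) / (1/3.6 + 4/4.4) = -2.6579.
A Normal posterior is symmetric, so mode = mean.
This is the posterior mode — the MAP estimate.

-2.6579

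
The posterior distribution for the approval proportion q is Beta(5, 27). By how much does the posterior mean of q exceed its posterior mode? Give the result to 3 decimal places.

Mode = (5−1)/(5+27−2) = 4/30 = 0.133.
Mean = 5/(5+27) = 5/32 = 0.156.
Difference = 0.156 − 0.133 = 0.023.

0.023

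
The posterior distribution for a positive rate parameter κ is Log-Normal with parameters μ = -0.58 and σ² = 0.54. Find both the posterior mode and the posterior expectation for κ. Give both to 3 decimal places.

MAP = 0.326, posterior mean = 0.733

Mode = exp(μ − σ²) = exp(-1.12) = 0.326.
Mean = exp(μ + σ²/2) = exp(-0.310) = 0.733.
Right-skewed posterior ⇒ mode < mean.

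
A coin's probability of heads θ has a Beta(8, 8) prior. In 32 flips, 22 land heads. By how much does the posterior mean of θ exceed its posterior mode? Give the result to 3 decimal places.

-0.005

Posterior: Beta(8+22, 8+10) = Beta(30, 18).
Mode = (30−1)/(30+18−2) = 29/46 = 0.630.
Mean = 30/(30+18) = 30/48 = 0.625.
Difference = 0.625 − 0.630 = -0.005.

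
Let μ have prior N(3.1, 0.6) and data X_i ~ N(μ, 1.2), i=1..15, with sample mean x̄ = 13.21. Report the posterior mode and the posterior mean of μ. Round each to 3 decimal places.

Posterior for μ is Normal. Precision-weighted mean: (1/0.6·3.1 + 15/1.2·13.21) / (1/0.6 + 15/1.2) = 12.021.
A Normal posterior is symmetric, so mode = mean.

μ_MAP = 12.021, E[μ|data] = 12.021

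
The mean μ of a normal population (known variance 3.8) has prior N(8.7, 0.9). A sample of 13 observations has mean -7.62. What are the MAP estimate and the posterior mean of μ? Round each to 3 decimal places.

μ_MAP = -3.619, E[μ|data] = -3.619

Posterior for μ is Normal. Precision-weighted mean: (1/0.9·8.7 + 13/3.8·-7.62) / (1/0.9 + 13/3.8) = -3.619.
A Normal posterior is symmetric, so mode = mean.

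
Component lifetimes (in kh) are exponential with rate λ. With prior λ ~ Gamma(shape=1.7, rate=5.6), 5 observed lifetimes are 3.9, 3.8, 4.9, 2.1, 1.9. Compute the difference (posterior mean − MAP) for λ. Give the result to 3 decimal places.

Σ times = 16.6. Posterior: Gamma(shape = 1.7+5 = 6.7, rate = 5.6+16.6 = 22.2).
Mode = (α−1)/β = 5.7/22.2 = 0.257.
Mean = α/β = 6.7/22.2 = 0.302.
Difference = 0.302 − 0.257 = 0.045.
Mean > mode: the posterior has a right tail.

0.045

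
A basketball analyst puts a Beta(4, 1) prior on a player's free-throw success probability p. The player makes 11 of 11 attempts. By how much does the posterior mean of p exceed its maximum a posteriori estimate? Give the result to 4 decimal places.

-0.0625

Posterior: Beta(4+11, 1+0) = Beta(15, 1).
Since β = 1 ≤ 1 and α > 1, the Beta density is monotone increasing on [0,1]; the mode is at 1.
Mean = 15/(15+1) = 0.9375.
Difference = 0.9375 − 1.0000 = -0.0625.
The mean is pulled below the mode by the posterior's left skew.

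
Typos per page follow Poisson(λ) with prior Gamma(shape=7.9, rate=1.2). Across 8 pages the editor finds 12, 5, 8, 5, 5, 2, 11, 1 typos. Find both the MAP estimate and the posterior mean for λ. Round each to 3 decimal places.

Σ counts = 49. Posterior: Gamma(shape = 7.9+49 = 56.9, rate = 1.2+8 = 9.2).
Mode = (α−1)/β = 55.9/9.2 = 6.076.
Mean = α/β = 56.9/9.2 = 6.185.
The mean is pulled above the mode by the posterior's right skew.

MAP = 6.076; posterior mean = 6.185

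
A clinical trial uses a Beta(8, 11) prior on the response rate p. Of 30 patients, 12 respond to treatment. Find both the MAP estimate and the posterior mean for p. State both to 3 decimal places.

MAP = 0.404, posterior mean = 0.408

Posterior: Beta(8+12, 11+18) = Beta(20, 29).
Mode = (20−1)/(20+29−2) = 19/47 = 0.404.
Mean = 20/(20+29) = 20/49 = 0.408.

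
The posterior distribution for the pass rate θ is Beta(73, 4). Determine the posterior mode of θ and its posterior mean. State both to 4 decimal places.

Mode = (73−1)/(73+4−2) = 72/75 = 0.9600.
Mean = 73/(73+4) = 73/77 = 0.9481.

MAP: 0.9600. Posterior mean: 0.9481.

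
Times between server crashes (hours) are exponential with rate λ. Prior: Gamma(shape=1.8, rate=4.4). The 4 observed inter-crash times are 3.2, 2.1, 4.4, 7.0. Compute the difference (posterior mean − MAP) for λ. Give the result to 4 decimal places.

0.0474

Σ times = 16.7. Posterior: Gamma(shape = 1.8+4 = 5.8, rate = 4.4+16.7 = 21.1).
Mode = (α−1)/β = 4.8/21.1 = 0.2275.
Mean = α/β = 5.8/21.1 = 0.2749.
Difference = 0.2749 − 0.2275 = 0.0474.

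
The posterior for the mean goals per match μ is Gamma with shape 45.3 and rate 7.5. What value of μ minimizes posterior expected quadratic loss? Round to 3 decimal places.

Mode = (α−1)/β = 44.3/7.5 = 5.907.
Mean = α/β = 45.3/7.5 = 6.040.
Quadratic loss ⇒ the optimal estimator is the posterior mean.

6.040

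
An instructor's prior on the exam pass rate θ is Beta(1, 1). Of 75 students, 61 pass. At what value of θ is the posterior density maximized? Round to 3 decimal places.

Posterior: Beta(1+61, 1+14) = Beta(62, 15).
Mode = (62−1)/(62+15−2) = 61/75 = 0.813.
With a flat prior the MAP equals the MLE, 61/75.
Mean = 62/(62+15) = 62/77 = 0.805.
This is the posterior mode — the MAP estimate.

0.813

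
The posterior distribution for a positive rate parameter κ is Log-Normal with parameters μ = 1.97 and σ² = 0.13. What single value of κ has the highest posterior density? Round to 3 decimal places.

6.297

Mode = exp(μ − σ²) = exp(1.84) = 6.297.
Mean = exp(μ + σ²/2) = exp(2.035) = 7.652.
This is the posterior mode — the MAP estimate.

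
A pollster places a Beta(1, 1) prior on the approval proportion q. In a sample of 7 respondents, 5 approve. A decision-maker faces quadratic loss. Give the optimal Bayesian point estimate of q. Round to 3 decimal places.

Posterior: Beta(1+5, 1+2) = Beta(6, 3).
Mode = (6−1)/(6+3−2) = 5/7 = 0.714.
With a flat prior the MAP equals the MLE, 5/7.
Mean = 6/(6+3) = 6/9 = 0.667.
Quadratic loss ⇒ the optimal estimator is the posterior mean.

0.667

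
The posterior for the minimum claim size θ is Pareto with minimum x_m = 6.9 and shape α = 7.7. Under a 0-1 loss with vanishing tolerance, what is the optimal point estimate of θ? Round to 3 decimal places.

The Pareto density is strictly decreasing on [x_m, ∞), so the mode is x_m = 6.900.
Mean = α·x_m/(α−1) = 7.7·6.9/6.7 = 7.930.
This is the posterior mode — the MAP estimate.

6.900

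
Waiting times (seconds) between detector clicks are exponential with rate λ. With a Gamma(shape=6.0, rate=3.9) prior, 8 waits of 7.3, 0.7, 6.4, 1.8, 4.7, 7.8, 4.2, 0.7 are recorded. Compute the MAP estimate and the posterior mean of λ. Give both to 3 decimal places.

Σ times = 33.6. Posterior: Gamma(shape = 6.0+8 = 14.0, rate = 3.9+33.6 = 37.5).
Mode = (α−1)/β = 13.0/37.5 = 0.347.
Mean = α/β = 14.0/37.5 = 0.373.

MAP = 0.347, posterior mean = 0.373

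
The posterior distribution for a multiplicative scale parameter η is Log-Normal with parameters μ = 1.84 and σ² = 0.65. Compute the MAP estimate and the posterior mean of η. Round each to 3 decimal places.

MAP = 3.287; posterior mean = 8.715

Mode = exp(μ − σ²) = exp(1.19) = 3.287.
Mean = exp(μ + σ²/2) = exp(2.165) = 8.715.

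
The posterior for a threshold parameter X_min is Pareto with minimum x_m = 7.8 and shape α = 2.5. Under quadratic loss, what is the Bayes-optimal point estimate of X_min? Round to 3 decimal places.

13.000

The Pareto density is strictly decreasing on [x_m, ∞), so the mode is x_m = 7.800.
Mean = α·x_m/(α−1) = 2.5·7.8/1.5 = 13.000.
Quadratic loss ⇒ the optimal estimator is the posterior mean.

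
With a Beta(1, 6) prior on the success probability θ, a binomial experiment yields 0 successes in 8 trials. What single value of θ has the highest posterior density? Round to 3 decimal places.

0.000

Posterior: Beta(1+0, 6+8) = Beta(1, 14).
Since α = 1 ≤ 1 and β > 1, the Beta density is monotone decreasing on [0,1]; the mode is at 0.
Mean = 1/(1+14) = 0.067.
This is the posterior mode — the MAP estimate.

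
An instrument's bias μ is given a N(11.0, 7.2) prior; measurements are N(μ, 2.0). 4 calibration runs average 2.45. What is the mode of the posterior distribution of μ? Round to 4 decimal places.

Posterior for μ is Normal. Precision-weighted mean: (1/7.2·11.0 + 4/2.0·2.45) / (1/7.2 + 4/2.0) = 3.0052.
A Normal posterior is symmetric, so mode = mean.
This is the posterior mode — the MAP estimate.

3.0052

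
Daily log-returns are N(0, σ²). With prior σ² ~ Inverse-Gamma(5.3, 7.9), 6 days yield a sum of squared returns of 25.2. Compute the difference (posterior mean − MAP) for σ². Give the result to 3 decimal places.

0.604

Posterior: Inverse-Gamma(shape = 5.3+6/2 = 8.3, scale = 7.9+25.2/2 = 20.5).
Mode = β/(α+1) = 20.5/9.3 = 2.204.
Mean = β/(α−1) = 20.5/7.3 = 2.808.
Difference = 2.808 − 2.204 = 0.604.
Right-skewed posterior ⇒ mode < mean.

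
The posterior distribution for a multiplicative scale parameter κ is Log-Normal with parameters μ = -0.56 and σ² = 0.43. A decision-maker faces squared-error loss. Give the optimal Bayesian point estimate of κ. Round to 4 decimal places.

Mode = exp(μ − σ²) = exp(-0.99) = 0.3716.
Mean = exp(μ + σ²/2) = exp(-0.345) = 0.7082.
Squared-error loss ⇒ the optimal estimator is the posterior mean.

0.7082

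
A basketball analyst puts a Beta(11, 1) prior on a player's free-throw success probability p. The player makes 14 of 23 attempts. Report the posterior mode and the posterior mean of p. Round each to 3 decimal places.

MAP: 0.727. Posterior mean: 0.714.

Posterior: Beta(11+14, 1+9) = Beta(25, 10).
Mode = (25−1)/(25+10−2) = 24/33 = 0.727.
Mean = 25/(25+10) = 25/35 = 0.714.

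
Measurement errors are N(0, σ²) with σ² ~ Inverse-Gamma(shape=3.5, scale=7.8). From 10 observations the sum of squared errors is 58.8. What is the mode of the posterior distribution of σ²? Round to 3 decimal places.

3.916

Posterior: Inverse-Gamma(shape = 3.5+10/2 = 8.5, scale = 7.8+58.8/2 = 37.2).
Mode = β/(α+1) = 37.2/9.5 = 3.916.
Mean = β/(α−1) = 37.2/7.5 = 4.960.
This is the posterior mode — the MAP estimate.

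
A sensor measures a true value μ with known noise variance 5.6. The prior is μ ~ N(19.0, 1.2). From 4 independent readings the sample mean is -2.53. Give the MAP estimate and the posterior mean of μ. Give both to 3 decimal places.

Posterior for μ is Normal. Precision-weighted mean: (1/1.2·19.0 + 4/5.6·-2.53) / (1/1.2 + 4/5.6) = 9.063.
A Normal posterior is symmetric, so mode = mean.

MAP: 9.063. Posterior mean: 9.063.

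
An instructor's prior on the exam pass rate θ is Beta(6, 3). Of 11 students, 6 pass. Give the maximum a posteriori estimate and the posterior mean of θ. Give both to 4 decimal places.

Posterior: Beta(6+6, 3+5) = Beta(12, 8).
Mode = (12−1)/(12+8−2) = 11/18 = 0.6111.
Mean = 12/(12+8) = 12/20 = 0.6000.
The posterior is left-skewed, so the mode exceeds the mean.

maximum a posteriori estimate = 0.6111, posterior mean = 0.6000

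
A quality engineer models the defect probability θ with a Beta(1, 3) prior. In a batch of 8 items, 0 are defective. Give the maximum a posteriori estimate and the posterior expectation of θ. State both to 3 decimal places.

Posterior: Beta(1+0, 3+8) = Beta(1, 11).
Since α = 1 ≤ 1 and β > 1, the Beta density is monotone decreasing on [0,1]; the mode is at 0.
Mean = 1/(1+11) = 0.083.

MAP = 0.000, posterior mean = 0.083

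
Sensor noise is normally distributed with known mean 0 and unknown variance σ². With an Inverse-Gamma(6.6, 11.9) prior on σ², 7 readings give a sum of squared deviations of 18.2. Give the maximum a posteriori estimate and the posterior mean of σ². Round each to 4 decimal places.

MAP = 1.8919; posterior mean = 2.3077

Posterior: Inverse-Gamma(shape = 6.6+7/2 = 10.1, scale = 11.9+18.2/2 = 21.0).
Mode = β/(α+1) = 21.0/11.1 = 1.8919.
Mean = β/(α−1) = 21.0/9.1 = 2.3077.
The mean is pulled above the mode by the posterior's right skew.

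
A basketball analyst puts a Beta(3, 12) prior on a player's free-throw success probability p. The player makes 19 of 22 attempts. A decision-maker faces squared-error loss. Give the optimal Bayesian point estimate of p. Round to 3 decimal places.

Posterior: Beta(3+19, 12+3) = Beta(22, 15).
Mode = (22−1)/(22+15−2) = 21/35 = 0.600.
Mean = 22/(22+15) = 22/37 = 0.595.
Squared-error loss ⇒ the optimal estimator is the posterior mean.

0.595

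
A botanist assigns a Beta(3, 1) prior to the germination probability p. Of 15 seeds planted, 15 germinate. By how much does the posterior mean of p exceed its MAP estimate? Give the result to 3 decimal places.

Posterior: Beta(3+15, 1+0) = Beta(18, 1).
Since β = 1 ≤ 1 and α > 1, the Beta density is monotone increasing on [0,1]; the mode is at 1.
Mean = 18/(18+1) = 0.947.
Difference = 0.947 − 1.000 = -0.053.
Mode > mean: the posterior has a left tail.

-0.053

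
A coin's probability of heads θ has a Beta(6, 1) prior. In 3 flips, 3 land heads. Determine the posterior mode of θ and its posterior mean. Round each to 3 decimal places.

Posterior: Beta(6+3, 1+0) = Beta(9, 1).
Since β = 1 ≤ 1 and α > 1, the Beta density is monotone increasing on [0,1]; the mode is at 1.
Mean = 9/(9+1) = 0.900.
The posterior is left-skewed, so the mode exceeds the mean.

MAP: 1.000. Posterior mean: 0.900.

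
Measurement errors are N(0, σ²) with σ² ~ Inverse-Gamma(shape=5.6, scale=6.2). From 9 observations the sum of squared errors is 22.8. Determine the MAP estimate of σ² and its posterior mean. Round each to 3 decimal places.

Posterior: Inverse-Gamma(shape = 5.6+9/2 = 10.1, scale = 6.2+22.8/2 = 17.6).
Mode = β/(α+1) = 17.6/11.1 = 1.586.
Mean = β/(α−1) = 17.6/9.1 = 1.934.

MAP: 1.586. Posterior mean: 1.934.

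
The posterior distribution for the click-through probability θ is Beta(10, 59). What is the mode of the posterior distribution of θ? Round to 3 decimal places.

Mode = (10−1)/(10+59−2) = 9/67 = 0.134.
Mean = 10/(10+59) = 10/69 = 0.145.
This is the posterior mode — the MAP estimate.

0.134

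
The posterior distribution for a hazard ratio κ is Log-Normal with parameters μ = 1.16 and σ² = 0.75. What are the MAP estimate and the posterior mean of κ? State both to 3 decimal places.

Mode = exp(μ − σ²) = exp(0.41) = 1.507.
Mean = exp(μ + σ²/2) = exp(1.535) = 4.641.
Right-skewed posterior ⇒ mode < mean.

κ_MAP = 1.507, E[κ|data] = 4.641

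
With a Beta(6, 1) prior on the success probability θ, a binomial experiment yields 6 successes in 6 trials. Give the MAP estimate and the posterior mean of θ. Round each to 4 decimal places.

Posterior: Beta(6+6, 1+0) = Beta(12, 1).
Since β = 1 ≤ 1 and α > 1, the Beta density is monotone increasing on [0,1]; the mode is at 1.
Mean = 12/(12+1) = 0.9231.

MAP = 1.0000; posterior mean = 0.9231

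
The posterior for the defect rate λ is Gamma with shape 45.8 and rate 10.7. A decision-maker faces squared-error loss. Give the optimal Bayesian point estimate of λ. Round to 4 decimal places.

Mode = (α−1)/β = 44.8/10.7 = 4.1869.
Mean = α/β = 45.8/10.7 = 4.2804.
Squared-error loss ⇒ the optimal estimator is the posterior mean.

4.2804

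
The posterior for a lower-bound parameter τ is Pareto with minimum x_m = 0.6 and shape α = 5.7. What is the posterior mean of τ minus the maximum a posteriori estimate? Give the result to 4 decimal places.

0.1277

The Pareto density is strictly decreasing on [x_m, ∞), so the mode is x_m = 0.6000.
Mean = α·x_m/(α−1) = 5.7·0.6/4.7 = 0.7277.
Difference = 0.7277 − 0.6000 = 0.1277.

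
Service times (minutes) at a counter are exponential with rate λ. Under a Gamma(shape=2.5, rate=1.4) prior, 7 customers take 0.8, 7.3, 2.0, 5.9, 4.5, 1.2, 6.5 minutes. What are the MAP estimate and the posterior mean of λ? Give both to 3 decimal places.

MAP = 0.287; posterior mean = 0.321

Σ times = 28.2. Posterior: Gamma(shape = 2.5+7 = 9.5, rate = 1.4+28.2 = 29.6).
Mode = (α−1)/β = 8.5/29.6 = 0.287.
Mean = α/β = 9.5/29.6 = 0.321.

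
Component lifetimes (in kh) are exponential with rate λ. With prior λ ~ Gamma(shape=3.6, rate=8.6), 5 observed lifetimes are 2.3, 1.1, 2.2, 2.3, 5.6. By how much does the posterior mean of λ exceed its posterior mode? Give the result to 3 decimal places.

Σ times = 13.5. Posterior: Gamma(shape = 3.6+5 = 8.6, rate = 8.6+13.5 = 22.1).
Mode = (α−1)/β = 7.6/22.1 = 0.344.
Mean = α/β = 8.6/22.1 = 0.389.
Difference = 0.389 − 0.344 = 0.045.
Right-skewed posterior ⇒ mode < mean.

0.045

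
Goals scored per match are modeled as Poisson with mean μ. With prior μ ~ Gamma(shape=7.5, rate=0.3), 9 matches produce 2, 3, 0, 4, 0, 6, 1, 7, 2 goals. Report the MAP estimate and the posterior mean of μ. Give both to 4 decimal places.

Σ counts = 25. Posterior: Gamma(shape = 7.5+25 = 32.5, rate = 0.3+9 = 9.3).
Mode = (α−1)/β = 31.5/9.3 = 3.3871.
Mean = α/β = 32.5/9.3 = 3.4946.

MAP = 3.3871, posterior mean = 3.4946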